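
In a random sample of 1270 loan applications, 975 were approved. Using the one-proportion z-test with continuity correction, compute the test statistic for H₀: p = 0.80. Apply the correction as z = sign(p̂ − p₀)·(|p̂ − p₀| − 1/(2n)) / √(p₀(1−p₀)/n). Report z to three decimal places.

With x = 975 successes in n = 1270, p̂ = 0.76772. p̂ − p₀ = -0.032283.
Continuity correction 1/(2n) = 1/2540 = 0.000394.
Corrected numerator: |-0.032283| − 0.000394 = 0.031889.
Under H₀, SE = √(p₀(1−p₀)/n) = √(0.80·0.20/1270) = √0.000125984 = 0.011224.
z = (−)0.031889/0.011224 = -2.841.

z = -2.841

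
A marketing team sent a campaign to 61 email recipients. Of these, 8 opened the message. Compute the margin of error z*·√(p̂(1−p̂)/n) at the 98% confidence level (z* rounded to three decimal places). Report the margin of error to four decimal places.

ME = 0.1005

Sample proportion p̂ = 8/61 = 0.13115.
SE = √(p̂(1−p̂)/n) = √(0.113948/61) = 0.043220.
For 98% confidence, z* = 2.326.
ME = 2.326·0.043220 = 0.1005.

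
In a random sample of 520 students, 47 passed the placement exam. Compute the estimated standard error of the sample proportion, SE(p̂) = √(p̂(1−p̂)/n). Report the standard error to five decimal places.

SE = 0.01257

p̂ = 47/520 = 0.09038.
p̂(1−p̂) = 0.09038·0.90962 = 0.082211.
Dividing by n and taking the root: √0.000158098 = 0.01257.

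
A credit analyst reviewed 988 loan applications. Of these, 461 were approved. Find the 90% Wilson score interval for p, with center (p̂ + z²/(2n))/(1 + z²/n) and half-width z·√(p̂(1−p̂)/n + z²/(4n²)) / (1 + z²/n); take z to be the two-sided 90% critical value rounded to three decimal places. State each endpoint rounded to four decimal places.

Here p̂ = 461/988 = 0.46660 and z = 1.645 (z² = 2.706025).
1 + z²/n = 1.002739.
Adjusted center: (0.46660 + z²/(2n))/1.002739 = 0.46669.
Radicand: p̂(1−p̂)/n + z²/(4n²) = 0.000251907 + 0.000000693 = 0.000252600.
Half-width = 1.645·√0.000252600/1.002739 = 0.02607.
So the interval runs from 0.4406 to 0.4928.

(0.4406, 0.4928)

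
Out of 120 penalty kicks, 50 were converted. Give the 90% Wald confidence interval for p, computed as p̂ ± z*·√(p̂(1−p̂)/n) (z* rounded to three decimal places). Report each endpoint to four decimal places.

(0.3426, 0.4907)

p̂ = 50/120 = 0.41667.
SE = √(p̂(1−p̂)/n) = √(0.243056/120) = 0.045005.
z* = 1.645 at the 90% level.
Margin = 1.645·0.045005 = 0.07403.
So the interval runs from 0.3426 to 0.4907.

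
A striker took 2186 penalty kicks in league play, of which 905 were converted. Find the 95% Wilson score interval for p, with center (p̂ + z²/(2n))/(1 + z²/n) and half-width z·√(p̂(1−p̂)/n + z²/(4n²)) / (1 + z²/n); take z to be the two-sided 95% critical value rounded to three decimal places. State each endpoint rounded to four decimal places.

(0.3935, 0.4348)

Here p̂ = 905/2186 = 0.41400 and z = 1.960 (z² = 3.841600).
Denominator 1 + z²/n = 1 + 3.841600/2186 = 1.001757.
Center = (0.41400 + 0.000879)/1.001757 = 0.41415.
Radicand: p̂(1−p̂)/n + z²/(4n²) = 0.000110981 + 0.000000201 = 0.000111182.
Half-width = z·√(radicand)/denom = 1.960·0.010544/1.001757 = 0.02063.
CI: 0.41415 ± 0.02063 = (0.3935, 0.4348).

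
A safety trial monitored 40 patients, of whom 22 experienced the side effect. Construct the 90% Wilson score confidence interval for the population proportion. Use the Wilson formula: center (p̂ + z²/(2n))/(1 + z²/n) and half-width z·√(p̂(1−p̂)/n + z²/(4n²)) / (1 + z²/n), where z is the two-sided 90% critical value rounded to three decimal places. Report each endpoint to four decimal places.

p̂ = 22/40 = 0.55000; z = 1.645, so z² = 2.706025.
Denominator 1 + z²/n = 1 + 2.706025/40 = 1.067651.
Adjusted center: (0.55000 + z²/(2n))/1.067651 = 0.54683.
Radicand: p̂(1−p̂)/n + z²/(4n²) = 0.006187500 + 0.000422816 = 0.006610316.
Half-width = 1.645·√0.006610316/1.067651 = 0.12527.
So the interval runs from 0.4216 to 0.6721.

(0.4216, 0.6721)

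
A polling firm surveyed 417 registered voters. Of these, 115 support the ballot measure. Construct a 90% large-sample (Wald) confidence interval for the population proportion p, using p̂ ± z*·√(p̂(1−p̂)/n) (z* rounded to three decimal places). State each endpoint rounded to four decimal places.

(0.2398, 0.3118)

p̂ = 115/417 = 0.27578.
Standard error of p̂: √(0.199725/417) = √0.000478957 = 0.021885.
For 90% confidence, z* = 1.645.
Margin = 1.645·0.021885 = 0.03600.
Interval: 0.27578 ± 0.03600 → (0.2398, 0.3118).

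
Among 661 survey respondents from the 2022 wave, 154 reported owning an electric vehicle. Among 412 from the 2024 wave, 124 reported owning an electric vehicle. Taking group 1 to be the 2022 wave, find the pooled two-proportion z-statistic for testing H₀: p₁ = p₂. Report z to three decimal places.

Sample proportions: p̂₁ = 154/661 = 0.23298 and p̂₂ = 124/412 = 0.30097.
Pooling: p̂ = 278/1073 = 0.25909.
Pooled SE = √[0.1919608·0.00394004] ≈ 0.027502.
z = (p̂₁ − p̂₂)/SE = (0.23298 − 0.30097)/0.027502 = -0.06799/0.027502 = -2.472.

z = -2.472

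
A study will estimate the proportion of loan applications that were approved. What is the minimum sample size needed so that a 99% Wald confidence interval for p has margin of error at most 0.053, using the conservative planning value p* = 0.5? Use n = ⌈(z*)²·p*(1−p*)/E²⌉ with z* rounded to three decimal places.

n = 591

z* = 2.576 at the 99% level.
p*(1−p*) = 0.2500.
(z*)²·p*(1−p*)/E² = 6.635776·0.2500/0.002809 = 590.582.
Rounding up, n = 591.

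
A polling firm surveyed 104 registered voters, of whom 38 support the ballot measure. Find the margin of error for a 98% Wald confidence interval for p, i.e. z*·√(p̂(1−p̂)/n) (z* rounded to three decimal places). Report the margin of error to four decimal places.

ME = 0.1098

Sample proportion p̂ = 38/104 = 0.36538.
SE(p̂) = √(0.36538·0.63462/104) = 0.047219.
For 98% confidence, z* = 2.326.
ME = 2.326·0.047219 = 0.1098.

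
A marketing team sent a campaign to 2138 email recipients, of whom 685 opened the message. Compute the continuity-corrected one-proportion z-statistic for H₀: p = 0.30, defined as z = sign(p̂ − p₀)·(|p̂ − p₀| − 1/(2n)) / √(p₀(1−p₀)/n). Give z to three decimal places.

z = 2.034

Sample proportion p̂ = 685/2138 = 0.32039. p̂ − p₀ = 0.020393.
Continuity correction 1/(2n) = 1/4276 = 0.000234.
Corrected numerator: |0.020393| − 0.000234 = 0.020159.
SE₀ = √(0.30·0.70/2138) = 0.009911.
z = (+)0.020159/0.009911 = 2.034.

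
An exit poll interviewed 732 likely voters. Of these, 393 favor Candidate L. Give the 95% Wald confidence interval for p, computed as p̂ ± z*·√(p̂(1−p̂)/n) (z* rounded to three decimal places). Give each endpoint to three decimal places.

(0.501, 0.573)

p̂ = 393/732 = 0.53689.
Standard error of p̂: √(0.248639/732) = √0.000339671 = 0.018430.
For 95% confidence, z* = 1.960.
Margin of error: 1.960 × 0.018430 = 0.03612.
CI: 0.53689 ± 0.03612 = (0.501, 0.573).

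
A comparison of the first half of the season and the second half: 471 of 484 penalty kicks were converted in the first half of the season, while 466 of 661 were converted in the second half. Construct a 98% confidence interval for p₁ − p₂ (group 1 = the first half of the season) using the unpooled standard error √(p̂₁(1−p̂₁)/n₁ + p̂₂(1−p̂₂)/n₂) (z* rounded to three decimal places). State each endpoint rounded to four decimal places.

(0.2235, 0.3128)

p̂₁ = 0.97314, p̂₂ = 0.70499, so the observed difference is 0.26815.
SE = √(0.000054004 + 0.000314642) = √0.000368646 = 0.019200.
z* = 2.326 at the 98% level. Margin = 2.326·0.019200 = 0.04466.
CI: 0.26815 ± 0.04466 = (0.2235, 0.3128).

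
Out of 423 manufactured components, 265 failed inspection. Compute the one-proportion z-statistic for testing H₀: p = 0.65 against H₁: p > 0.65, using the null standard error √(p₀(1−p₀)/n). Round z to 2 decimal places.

The sample proportion is 265/423 = 0.62648.
Under H₀, SE = √(p₀(1−p₀)/n) = √(0.65·0.35/423) = √0.000537825 = 0.023191.
z = (p̂ − p₀)/SE = (0.62648 − 0.65)/0.023191 = -1.01.

z = -1.01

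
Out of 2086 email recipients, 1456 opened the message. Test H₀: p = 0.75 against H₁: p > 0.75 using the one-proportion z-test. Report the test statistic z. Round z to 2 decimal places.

z = -5.49

The sample proportion is 1456/2086 = 0.69799.
Under H₀, SE = √(p₀(1−p₀)/n) = √(0.75·0.25/2086) = √0.000089885 = 0.009481.
z = (p̂ − p₀)/SE = (0.69799 − 0.75)/0.009481 = -5.49.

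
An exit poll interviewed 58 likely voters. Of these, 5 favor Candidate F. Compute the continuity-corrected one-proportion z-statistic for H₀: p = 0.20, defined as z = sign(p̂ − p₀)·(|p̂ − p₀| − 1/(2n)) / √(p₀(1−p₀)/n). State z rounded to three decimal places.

Sample proportion p̂ = 5/58 = 0.08621. p̂ − p₀ = -0.113793.
Continuity correction 1/(2n) = 1/116 = 0.008621.
Corrected numerator: |-0.113793| − 0.008621 = 0.105172.
SE₀ = √(0.20·0.80/58) = 0.052523.
z = (−)0.105172/0.052523 = -2.002.

z = -2.002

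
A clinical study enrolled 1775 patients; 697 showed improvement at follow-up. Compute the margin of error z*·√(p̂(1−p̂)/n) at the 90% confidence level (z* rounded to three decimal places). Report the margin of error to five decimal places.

ME = 0.01907

The sample proportion is 697/1775 = 0.39268.
Standard error of p̂: √(0.238482/1775) = √0.000134356 = 0.011591.
For 90% confidence, z* = 1.645.
Margin of error = z*·SE = 1.645 × 0.011591 = 0.01907.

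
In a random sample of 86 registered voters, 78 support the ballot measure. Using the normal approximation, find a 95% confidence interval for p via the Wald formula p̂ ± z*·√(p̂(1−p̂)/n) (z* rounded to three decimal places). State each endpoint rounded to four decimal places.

p̂ = 78/86 = 0.90698.
SE(p̂) = √(0.90698·0.09302/86) = 0.031322.
For 95% confidence, z* = 1.960.
Margin = 1.960·0.031322 = 0.06139.
So the interval runs from 0.8456 to 0.9684.

(0.8456, 0.9684)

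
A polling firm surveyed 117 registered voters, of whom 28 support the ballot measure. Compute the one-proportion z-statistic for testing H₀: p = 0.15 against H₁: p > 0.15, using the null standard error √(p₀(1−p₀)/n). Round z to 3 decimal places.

With x = 28 successes in n = 117, p̂ = 0.23932.
Null standard error: √(0.15·0.85/117) = √0.001089744 = 0.033011.
z = (p̂ − p₀)/SE = (0.23932 − 0.15)/0.033011 = 2.706.

z = 2.706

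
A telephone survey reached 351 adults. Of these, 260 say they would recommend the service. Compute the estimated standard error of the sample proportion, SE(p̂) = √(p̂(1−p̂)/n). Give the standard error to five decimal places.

With x = 260 successes in n = 351, p̂ = 0.74074.
p̂(1−p̂) = 0.74074·0.25926 = 0.192044.
Dividing by n and taking the root: √0.000547134 = 0.02339.

SE = 0.02339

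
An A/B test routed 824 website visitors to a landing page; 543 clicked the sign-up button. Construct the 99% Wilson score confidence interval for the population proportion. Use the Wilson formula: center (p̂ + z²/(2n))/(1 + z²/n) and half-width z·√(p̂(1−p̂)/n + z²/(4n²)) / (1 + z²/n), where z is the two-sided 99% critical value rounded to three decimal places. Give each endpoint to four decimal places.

(0.6153, 0.7001)

Here p̂ = 543/824 = 0.65898 and z = 2.576 (z² = 6.635776).
Denominator 1 + z²/n = 1 + 6.635776/824 = 1.008053.
Adjusted center: (0.65898 + z²/(2n))/1.008053 = 0.65771.
Radicand: p̂(1−p̂)/n + z²/(4n²) = 0.000272725 + 0.000002443 = 0.000275168.
Half-width = z·√(radicand)/denom = 2.576·0.016588/1.008053 = 0.04239.
Interval: 0.65771 ± 0.04239 → (0.6153, 0.7001).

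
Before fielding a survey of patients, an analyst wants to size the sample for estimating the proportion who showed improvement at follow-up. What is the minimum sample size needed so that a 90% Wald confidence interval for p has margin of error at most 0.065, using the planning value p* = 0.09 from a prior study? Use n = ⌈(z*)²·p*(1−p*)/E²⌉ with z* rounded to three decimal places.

The 90% critical value is z* = 1.645.
p*(1−p*) = 0.0819.
Required n before rounding: 2.706025 × 0.0819 / 0.065² = 52.455.
⌈52.455⌉ = 53.

n = 53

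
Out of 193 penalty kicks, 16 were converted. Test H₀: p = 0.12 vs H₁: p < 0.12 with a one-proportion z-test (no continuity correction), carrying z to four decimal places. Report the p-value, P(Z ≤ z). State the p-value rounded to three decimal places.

p̂ = 16/193 = 0.08290.
Under H₀, SE = √(p₀(1−p₀)/n) = √(0.12·0.88/193) = √0.000547150 = 0.023391.
z = (p̂ − p₀)/SE = (16/193 − 0.12)/0.023391 ≈ -1.5860.
From the standard normal, P(Z ≤ z) = 0.056.

p-value = 0.056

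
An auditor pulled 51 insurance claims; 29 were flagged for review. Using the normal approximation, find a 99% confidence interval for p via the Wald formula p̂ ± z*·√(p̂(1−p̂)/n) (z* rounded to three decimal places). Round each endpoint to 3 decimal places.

(0.390, 0.747)

With x = 29 successes in n = 51, p̂ = 0.56863.
SE(p̂) = √(0.56863·0.43137/51) = 0.069351.
z* = 2.576 at the 99% level.
Margin of error: 2.576 × 0.069351 = 0.17865.
So the interval runs from 0.390 to 0.747.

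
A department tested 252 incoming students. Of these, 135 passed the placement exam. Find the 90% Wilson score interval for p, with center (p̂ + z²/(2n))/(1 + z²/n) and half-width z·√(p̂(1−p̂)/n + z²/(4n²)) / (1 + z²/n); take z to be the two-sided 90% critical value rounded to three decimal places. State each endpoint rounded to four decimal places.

(0.4839, 0.5867)

p̂ = 135/252 = 0.53571; z = 1.645, so z² = 2.706025.
1 + z²/n = 1.010738.
Center = (0.53571 + 0.005369)/1.010738 = 0.53533.
Radicand: p̂(1−p̂)/n + z²/(4n²) = 0.000987002 + 0.000010653 = 0.000997655.
Half-width = z·√(radicand)/denom = 1.645·0.031586/1.010738 = 0.05141.
CI: 0.53533 ± 0.05141 = (0.4839, 0.5867).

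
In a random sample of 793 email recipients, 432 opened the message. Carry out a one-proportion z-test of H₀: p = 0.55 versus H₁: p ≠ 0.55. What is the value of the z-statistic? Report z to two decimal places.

The sample proportion is 432/793 = 0.54477.
Under H₀, SE = √(p₀(1−p₀)/n) = √(0.55·0.45/793) = √0.000312106 = 0.017667.
Test statistic: z = -0.00523/0.017667 = -0.30.

z = -0.30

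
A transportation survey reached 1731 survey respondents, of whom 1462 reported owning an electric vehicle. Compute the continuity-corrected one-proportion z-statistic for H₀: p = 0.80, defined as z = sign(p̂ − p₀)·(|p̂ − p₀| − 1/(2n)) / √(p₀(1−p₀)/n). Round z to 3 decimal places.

z = 4.609

With x = 1462 successes in n = 1731, p̂ = 0.84460. p̂ − p₀ = 0.044598.
1/(2n) = 0.000289.
Corrected numerator: |0.044598| − 0.000289 = 0.044309.
SE₀ = √(0.80·0.20/1731) = 0.009614.
z = +0.044309/0.009614 = 4.609.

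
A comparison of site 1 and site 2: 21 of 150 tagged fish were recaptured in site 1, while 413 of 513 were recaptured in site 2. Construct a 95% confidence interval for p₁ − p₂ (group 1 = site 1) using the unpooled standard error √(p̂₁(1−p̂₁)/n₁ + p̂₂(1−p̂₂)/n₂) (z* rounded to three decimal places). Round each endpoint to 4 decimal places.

p̂₁ = 0.14000, p̂₂ = 0.80507, so the observed difference is -0.66507.
SE = √(0.000802667 + 0.000305913) = √0.001108580 = 0.033295.
The 95% critical value is z* = 1.960. Margin of error = 0.06526.
So the interval runs from -0.7303 to -0.5998.

(-0.7303, -0.5998)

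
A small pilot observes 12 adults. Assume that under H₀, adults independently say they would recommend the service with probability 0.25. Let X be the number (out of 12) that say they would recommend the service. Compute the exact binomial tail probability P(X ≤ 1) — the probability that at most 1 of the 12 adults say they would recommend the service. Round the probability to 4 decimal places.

X is binomial with n = 12 and p = 0.25.
P(X ≤ 1) = C(12,0)·0.25^0·0.75^12 + C(12,1)·0.25^1·0.75^11.
= 0.031676 + 0.126705 = 0.1584.

P = 0.1584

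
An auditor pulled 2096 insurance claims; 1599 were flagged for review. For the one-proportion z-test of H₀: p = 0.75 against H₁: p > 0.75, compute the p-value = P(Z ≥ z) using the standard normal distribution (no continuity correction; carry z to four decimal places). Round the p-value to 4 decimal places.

p-value = 0.0866

p̂ = 1599/2096 = 0.76288.
Under H₀, SE = √(p₀(1−p₀)/n) = √(0.75·0.25/2096) = √0.000089456 = 0.009458.
z = (p̂ − p₀)/SE = (1599/2096 − 0.75)/0.009458 ≈ 1.3620.
From the standard normal, P(Z ≥ z) = 0.0866.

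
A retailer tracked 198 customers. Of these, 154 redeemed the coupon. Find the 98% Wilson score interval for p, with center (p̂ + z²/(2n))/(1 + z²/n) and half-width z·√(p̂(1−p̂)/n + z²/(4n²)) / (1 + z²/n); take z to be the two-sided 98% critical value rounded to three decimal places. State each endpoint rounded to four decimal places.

(0.7022, 0.8386)

p̂ = 154/198 = 0.77778; z = 2.326, so z² = 5.410276.
Denominator 1 + z²/n = 1 + 5.410276/198 = 1.027325.
Adjusted center: (0.77778 + z²/(2n))/1.027325 = 0.77039.
Radicand: p̂(1−p̂)/n + z²/(4n²) = 0.000872927 + 0.000034501 = 0.000907428.
Half-width = z·√(radicand)/denom = 2.326·0.030124/1.027325 = 0.06820.
So the interval runs from 0.7022 to 0.8386.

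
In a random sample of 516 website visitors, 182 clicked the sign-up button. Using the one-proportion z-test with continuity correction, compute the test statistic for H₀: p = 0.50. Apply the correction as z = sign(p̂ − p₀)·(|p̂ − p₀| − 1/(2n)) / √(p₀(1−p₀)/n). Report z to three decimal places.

Sample proportion p̂ = 182/516 = 0.35271. p̂ − p₀ = -0.147287.
Continuity correction 1/(2n) = 1/1032 = 0.000969.
Corrected numerator: |-0.147287| − 0.000969 = 0.146318.
SE₀ = √(0.50·0.50/516) = 0.022011.
z = (−)0.146318/0.022011 = -6.647.

z = -6.647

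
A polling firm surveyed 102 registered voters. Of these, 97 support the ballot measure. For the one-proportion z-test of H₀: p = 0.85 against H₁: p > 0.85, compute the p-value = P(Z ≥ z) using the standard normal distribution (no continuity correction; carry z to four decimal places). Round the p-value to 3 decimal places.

p̂ = 97/102 = 0.95098.
Under H₀, SE = √(p₀(1−p₀)/n) = √(0.85·0.15/102) = √0.001250000 = 0.035355.
Test statistic (full precision, shown to 4 dp): z = (97/102 − 0.85)/SE₀ ≈ 2.8562.
From the standard normal, P(Z ≥ z) = 0.002.

p-value = 0.002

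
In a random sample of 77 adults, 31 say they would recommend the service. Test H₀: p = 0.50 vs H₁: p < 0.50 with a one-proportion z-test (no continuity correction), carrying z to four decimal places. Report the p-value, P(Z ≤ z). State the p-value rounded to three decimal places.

p̂ = 31/77 = 0.40260.
Under H₀, SE = √(p₀(1−p₀)/n) = √(0.50·0.50/77) = √0.003246753 = 0.056980.
Test statistic (full precision, shown to 4 dp): z = (31/77 − 0.50)/SE₀ ≈ -1.7094.
From the standard normal, P(Z ≤ z) = 0.044.

p-value = 0.044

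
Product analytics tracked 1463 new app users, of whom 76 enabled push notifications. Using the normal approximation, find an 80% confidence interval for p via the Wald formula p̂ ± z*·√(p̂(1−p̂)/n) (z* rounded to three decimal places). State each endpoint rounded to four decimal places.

(0.0445, 0.0594)

p̂ = 76/1463 = 0.05195.
SE(p̂) = √(0.05195·0.94805/1463) = 0.005802.
z* = 1.282 at the 80% level.
Margin of error: 1.282 × 0.005802 = 0.00744.
CI: 0.05195 ± 0.00744 = (0.0445, 0.0594).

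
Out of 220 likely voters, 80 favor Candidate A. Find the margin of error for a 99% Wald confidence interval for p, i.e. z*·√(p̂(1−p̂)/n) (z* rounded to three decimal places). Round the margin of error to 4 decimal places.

ME = 0.0835

With x = 80 successes in n = 220, p̂ = 0.36364.
SE(p̂) = √(0.36364·0.63636/220) = 0.032432.
The 99% critical value is z* = 2.576.
ME = 2.576·0.032432 = 0.0835.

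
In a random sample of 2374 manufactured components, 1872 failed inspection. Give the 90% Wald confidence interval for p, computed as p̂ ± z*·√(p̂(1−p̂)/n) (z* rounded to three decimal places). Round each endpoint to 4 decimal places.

(0.7748, 0.8023)

Sample proportion p̂ = 1872/2374 = 0.78854.
SE(p̂) = √(0.78854·0.21146/2374) = 0.008381.
For 90% confidence, z* = 1.645.
Margin of error: 1.645 × 0.008381 = 0.01379.
Interval: 0.78854 ± 0.01379 → (0.7748, 0.8023).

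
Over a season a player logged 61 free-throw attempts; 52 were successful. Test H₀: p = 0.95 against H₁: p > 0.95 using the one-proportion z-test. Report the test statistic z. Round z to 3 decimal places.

With x = 52 successes in n = 61, p̂ = 0.85246.
Under H₀, SE = √(p₀(1−p₀)/n) = √(0.95·0.05/61) = √0.000778689 = 0.027905.
z = (0.85246 − 0.95)/0.027905 = -0.09754/0.027905 = -3.495.

z = -3.495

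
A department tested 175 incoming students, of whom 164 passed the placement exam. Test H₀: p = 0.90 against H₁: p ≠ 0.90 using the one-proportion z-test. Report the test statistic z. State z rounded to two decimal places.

p̂ = 164/175 = 0.93714.
Null standard error: √(0.90·0.10/175) = √0.000514286 = 0.022678.
z = (0.93714 − 0.90)/0.022678 = 0.03714/0.022678 = 1.64.

z = 1.64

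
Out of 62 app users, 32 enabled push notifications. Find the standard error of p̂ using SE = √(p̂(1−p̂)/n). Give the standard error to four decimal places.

With x = 32 successes in n = 62, p̂ = 0.51613.
p̂(1−p̂) = 0.51613·0.48387 = 0.249740.
SE = √(0.249740/62) = 0.0635.

SE = 0.0635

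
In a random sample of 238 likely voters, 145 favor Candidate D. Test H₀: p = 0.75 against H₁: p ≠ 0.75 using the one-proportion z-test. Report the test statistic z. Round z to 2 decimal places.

z = -5.01

p̂ = 145/238 = 0.60924.
Under H₀, SE = √(p₀(1−p₀)/n) = √(0.75·0.25/238) = √0.000787815 = 0.028068.
z = (p̂ − p₀)/SE = (0.60924 − 0.75)/0.028068 = -5.01.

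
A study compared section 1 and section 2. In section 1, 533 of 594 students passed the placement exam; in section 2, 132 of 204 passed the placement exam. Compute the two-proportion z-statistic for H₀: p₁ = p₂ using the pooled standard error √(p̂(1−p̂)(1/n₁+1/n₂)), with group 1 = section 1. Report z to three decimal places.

z = 8.275

p̂₁ = 533/594 = 0.89731, p̂₂ = 132/204 = 0.64706.
Pooled p̂ = (533+132)/(594+204) = 665/798 = 0.83333.
SE = √[p̂(1−p̂)(1/n₁+1/n₂)] = √[0.83333·0.16667·(1/594+1/204)] ≈ 0.030243.
z = 0.25025/0.030243 = 8.275.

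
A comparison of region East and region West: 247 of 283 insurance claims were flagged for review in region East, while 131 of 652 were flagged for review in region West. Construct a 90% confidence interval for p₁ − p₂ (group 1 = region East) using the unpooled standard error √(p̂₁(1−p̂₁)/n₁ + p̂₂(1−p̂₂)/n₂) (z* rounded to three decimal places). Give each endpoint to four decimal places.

p̂₁ = 247/283 = 0.87279, p̂₂ = 131/652 = 0.20092; p̂₁ − p̂₂ = 0.67187.
Unpooled SE = √(p̂₁(1−p̂₁)/n₁ + p̂₂(1−p̂₂)/n₂) = √(0.000392320 + 0.000246244) = 0.025270.
z* = 1.645 at the 90% level. Margin of error = 0.04157.
So the interval runs from 0.6303 to 0.7134.

(0.6303, 0.7134)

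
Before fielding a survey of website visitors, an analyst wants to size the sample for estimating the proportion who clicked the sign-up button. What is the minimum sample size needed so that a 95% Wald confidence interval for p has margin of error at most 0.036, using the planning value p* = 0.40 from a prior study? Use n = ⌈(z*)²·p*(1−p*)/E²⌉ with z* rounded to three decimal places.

For 95% confidence, z* = 1.960.
p*(1−p*) = 0.40·0.60 = 0.2400.
(z*)²·p*(1−p*)/E² = 3.841600·0.2400/0.001296 = 711.407.
Rounding up, n = 712.

n = 712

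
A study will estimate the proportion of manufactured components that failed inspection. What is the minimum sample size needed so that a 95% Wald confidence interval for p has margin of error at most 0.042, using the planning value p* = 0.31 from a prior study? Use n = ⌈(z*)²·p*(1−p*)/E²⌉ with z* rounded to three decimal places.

For 95% confidence, z* = 1.960.
p*(1−p*) = 0.31·0.69 = 0.2139.
(z*)²·p*(1−p*)/E² = 3.841600·0.2139/0.001764 = 465.827.
Rounding up, n = 466.

n = 466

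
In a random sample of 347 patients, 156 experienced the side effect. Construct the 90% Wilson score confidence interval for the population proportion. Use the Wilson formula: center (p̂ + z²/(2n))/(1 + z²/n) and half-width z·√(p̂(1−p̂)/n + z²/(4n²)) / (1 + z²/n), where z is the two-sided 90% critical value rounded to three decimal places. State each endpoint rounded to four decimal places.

(0.4062, 0.4937)

Here p̂ = 156/347 = 0.44957 and z = 1.645 (z² = 2.706025).
Denominator 1 + z²/n = 1 + 2.706025/347 = 1.007798.
Adjusted center: (0.44957 + z²/(2n))/1.007798 = 0.44996.
Radicand: p̂(1−p̂)/n + z²/(4n²) = 0.000713131 + 0.000005618 = 0.000718749.
Half-width = 1.645·√0.000718749/1.007798 = 0.04376.
So the interval runs from 0.4062 to 0.4937.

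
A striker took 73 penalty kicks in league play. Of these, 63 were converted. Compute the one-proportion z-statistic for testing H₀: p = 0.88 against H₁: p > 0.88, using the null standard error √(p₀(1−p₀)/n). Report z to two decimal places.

z = -0.45

Sample proportion p̂ = 63/73 = 0.86301.
SE₀ = √(0.88·0.12/73) = 0.038034.
z = (0.86301 − 0.88)/0.038034 = -0.01699/0.038034 = -0.45.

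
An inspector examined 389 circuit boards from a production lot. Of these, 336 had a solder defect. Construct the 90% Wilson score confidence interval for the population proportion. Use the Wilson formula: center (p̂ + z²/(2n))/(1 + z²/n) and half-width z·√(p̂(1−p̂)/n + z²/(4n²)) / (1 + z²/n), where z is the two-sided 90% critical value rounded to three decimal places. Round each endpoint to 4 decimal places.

(0.8326, 0.8899)

p̂ = 336/389 = 0.86375; z = 1.645, so z² = 2.706025.
Denominator 1 + z²/n = 1 + 2.706025/389 = 1.006956.
Center = (0.86375 + 0.003478)/1.006956 = 0.86124.
Radicand: p̂(1−p̂)/n + z²/(4n²) = 0.000302529 + 0.000004471 = 0.000307000.
Half-width = 1.645·√0.000307000/1.006956 = 0.02862.
CI: 0.86124 ± 0.02862 = (0.8326, 0.8899).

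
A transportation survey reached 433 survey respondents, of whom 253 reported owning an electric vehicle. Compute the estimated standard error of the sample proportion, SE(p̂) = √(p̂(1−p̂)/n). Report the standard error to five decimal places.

SE = 0.02368

With x = 253 successes in n = 433, p̂ = 0.58430.
p̂(1−p̂) = 0.58430·0.41570 = 0.242894.
Dividing by n and taking the root: √0.000560956 = 0.02368.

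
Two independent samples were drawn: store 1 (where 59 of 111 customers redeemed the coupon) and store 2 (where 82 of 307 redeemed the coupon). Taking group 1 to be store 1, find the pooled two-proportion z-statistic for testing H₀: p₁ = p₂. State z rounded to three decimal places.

p̂₁ = 59/111 = 0.53153, p̂₂ = 82/307 = 0.26710.
Pooling: p̂ = 141/418 = 0.33732.
SE = √[p̂(1−p̂)(1/n₁+1/n₂)] = √[0.33732·0.66268·(1/111+1/307)] ≈ 0.052364.
z = 0.26443/0.052364 = 5.050.

z = 5.050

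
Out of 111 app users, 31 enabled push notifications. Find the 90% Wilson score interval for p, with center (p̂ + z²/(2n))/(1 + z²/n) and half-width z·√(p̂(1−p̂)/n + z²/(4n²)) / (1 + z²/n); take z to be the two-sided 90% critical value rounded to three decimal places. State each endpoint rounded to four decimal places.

(0.2151, 0.3539)

Here p̂ = 31/111 = 0.27928 and z = 1.645 (z² = 2.706025).
1 + z²/n = 1.024379.
Adjusted center: (0.27928 + z²/(2n))/1.024379 = 0.28453.
Radicand: p̂(1−p̂)/n + z²/(4n²) = 0.001813355 + 0.000054907 = 0.001868262.
Half-width = 1.645·√0.001868262/1.024379 = 0.06941.
Interval: 0.28453 ± 0.06941 → (0.2151, 0.3539).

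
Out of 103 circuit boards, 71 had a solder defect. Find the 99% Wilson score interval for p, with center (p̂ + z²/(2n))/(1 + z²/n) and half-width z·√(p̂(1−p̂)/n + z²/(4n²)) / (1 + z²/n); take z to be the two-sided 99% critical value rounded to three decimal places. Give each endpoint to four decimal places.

(0.5634, 0.7923)

Here p̂ = 71/103 = 0.68932 and z = 2.576 (z² = 6.635776).
1 + z²/n = 1.064425.
Adjusted center: (0.68932 + z²/(2n))/1.064425 = 0.67786.
Radicand: p̂(1−p̂)/n + z²/(4n²) = 0.002079202 + 0.000156371 = 0.002235573.
Half-width = z·√(radicand)/denom = 2.576·0.047282/1.064425 = 0.11443.
Interval: 0.67786 ± 0.11443 → (0.5634, 0.7923).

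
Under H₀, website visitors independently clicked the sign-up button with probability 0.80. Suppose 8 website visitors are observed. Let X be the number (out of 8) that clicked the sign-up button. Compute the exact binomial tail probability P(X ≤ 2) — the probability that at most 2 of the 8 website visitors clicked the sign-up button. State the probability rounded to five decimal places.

X ~ Binomial(n=8, p=0.80).
P(X ≤ 2) = C(8,0)·0.80^0·0.20^8 + C(8,1)·0.80^1·0.20^7 + C(8,2)·0.80^2·0.20^6.
= 0.000003 + 0.000082 + 0.001147 = 0.00123.

P = 0.00123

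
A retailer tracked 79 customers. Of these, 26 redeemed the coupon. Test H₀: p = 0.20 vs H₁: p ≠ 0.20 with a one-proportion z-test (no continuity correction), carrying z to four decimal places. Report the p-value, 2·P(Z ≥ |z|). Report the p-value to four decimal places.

With x = 26 successes in n = 79, p̂ = 0.32911.
Under H₀, SE = √(p₀(1−p₀)/n) = √(0.20·0.80/79) = √0.002025316 = 0.045004.
z = (p̂ − p₀)/SE = (26/79 − 0.20)/0.045004 ≈ 2.8690.
p-value = 2·P(Z ≥ |z|) with z = 2.8690 → 0.0041.

p-value = 0.0041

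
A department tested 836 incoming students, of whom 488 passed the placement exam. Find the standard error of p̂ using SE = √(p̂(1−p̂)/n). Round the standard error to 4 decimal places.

SE = 0.0170

p̂ = 488/836 = 0.58373.
p̂(1−p̂) = 0.58373·0.41627 = 0.242989.
SE = √(0.242989/836) = 0.0170.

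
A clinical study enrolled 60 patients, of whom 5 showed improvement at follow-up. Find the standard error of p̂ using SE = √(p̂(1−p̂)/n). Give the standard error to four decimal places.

With x = 5 successes in n = 60, p̂ = 0.08333.
p̂(1−p̂) = 0.08333·0.91667 = 0.076386.
Dividing by n and taking the root: √0.001273100 = 0.0357.

SE = 0.0357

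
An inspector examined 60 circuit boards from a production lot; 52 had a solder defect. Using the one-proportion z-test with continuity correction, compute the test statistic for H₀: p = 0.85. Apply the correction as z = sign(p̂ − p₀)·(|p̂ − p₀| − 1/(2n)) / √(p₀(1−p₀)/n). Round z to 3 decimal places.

p̂ = 52/60 = 0.86667. p̂ − p₀ = 0.016667.
Continuity correction 1/(2n) = 1/120 = 0.008333.
Corrected numerator: |0.016667| − 0.008333 = 0.008334.
Null standard error: √(0.85·0.15/60) = √0.002125000 = 0.046098.
z = (+)0.008334/0.046098 = 0.181.

z = 0.181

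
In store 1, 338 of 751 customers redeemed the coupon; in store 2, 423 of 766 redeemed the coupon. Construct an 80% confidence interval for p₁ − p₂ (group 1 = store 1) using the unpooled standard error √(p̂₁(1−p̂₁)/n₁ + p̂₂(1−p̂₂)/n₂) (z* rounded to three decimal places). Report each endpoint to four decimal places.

(-0.1349, -0.0694)

p̂₁ = 338/751 = 0.45007, p̂₂ = 423/766 = 0.55222; p̂₁ − p̂₂ = -0.10215.
SE = √(0.000329569 + 0.000322811) = √0.000652380 = 0.025542.
The 80% critical value is z* = 1.282. Margin = 1.282·0.025542 = 0.03274.
CI: -0.10215 ± 0.03274 = (-0.1349, -0.0694).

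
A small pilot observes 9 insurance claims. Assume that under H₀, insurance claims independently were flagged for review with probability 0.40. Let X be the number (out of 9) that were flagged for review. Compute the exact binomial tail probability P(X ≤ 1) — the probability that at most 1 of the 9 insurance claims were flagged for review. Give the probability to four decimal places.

P = 0.0705

X is binomial with n = 9 and p = 0.40.
P(X ≤ 1) = C(9,0)·0.40^0·0.60^9 + C(9,1)·0.40^1·0.60^8.
= 0.010078 + 0.060466 = 0.0705.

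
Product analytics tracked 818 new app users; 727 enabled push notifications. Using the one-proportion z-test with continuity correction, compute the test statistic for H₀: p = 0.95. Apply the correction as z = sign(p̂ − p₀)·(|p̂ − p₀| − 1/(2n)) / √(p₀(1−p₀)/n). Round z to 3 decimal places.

The sample proportion is 727/818 = 0.88875. p̂ − p₀ = -0.061247.
1/(2n) = 0.000611.
Corrected numerator: |-0.061247| − 0.000611 = 0.060636.
Null standard error: √(0.95·0.05/818) = √0.000058068 = 0.007620.
z = −0.060636/0.007620 = -7.957.

z = -7.957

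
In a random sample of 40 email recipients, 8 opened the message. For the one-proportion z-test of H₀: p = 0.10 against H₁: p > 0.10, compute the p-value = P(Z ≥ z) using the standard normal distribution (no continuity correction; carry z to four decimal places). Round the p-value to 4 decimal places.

p̂ = 8/40 = 0.20000.
SE₀ = √(0.10·0.90/40) = 0.047434.
Test statistic (full precision, shown to 4 dp): z = (8/40 − 0.10)/SE₀ ≈ 2.1082.
From the standard normal, P(Z ≥ z) = 0.0175.

p-value = 0.0175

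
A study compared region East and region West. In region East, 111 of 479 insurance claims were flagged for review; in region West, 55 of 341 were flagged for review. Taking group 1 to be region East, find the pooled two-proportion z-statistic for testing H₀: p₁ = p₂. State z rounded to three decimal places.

z = 2.474

Sample proportions: p̂₁ = 111/479 = 0.23173 and p̂₂ = 55/341 = 0.16129.
Pooled p̂ = (111+55)/(479+341) = 166/820 = 0.20244.
Pooled SE = √[0.1614575·0.00502023] ≈ 0.028470.
z = 0.07044/0.028470 = 2.474.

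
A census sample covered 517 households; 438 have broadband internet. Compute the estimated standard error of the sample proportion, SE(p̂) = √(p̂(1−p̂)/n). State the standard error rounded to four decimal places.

p̂ = 438/517 = 0.84720.
p̂(1−p̂) = 0.129452.
SE = √(0.129452/517) = 0.0158.

SE = 0.0158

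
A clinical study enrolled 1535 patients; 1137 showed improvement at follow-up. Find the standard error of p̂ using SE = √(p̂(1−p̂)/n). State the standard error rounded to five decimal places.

Sample proportion p̂ = 1137/1535 = 0.74072.
p̂(1−p̂) = 0.74072·0.25928 = 0.192054.
Dividing by n and taking the root: √0.000125117 = 0.01119.

SE = 0.01119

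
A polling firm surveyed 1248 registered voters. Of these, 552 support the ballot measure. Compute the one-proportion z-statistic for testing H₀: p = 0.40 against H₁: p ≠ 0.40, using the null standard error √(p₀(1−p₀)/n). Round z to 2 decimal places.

With x = 552 successes in n = 1248, p̂ = 0.44231.
Null standard error: √(0.40·0.60/1248) = √0.000192308 = 0.013868.
z = (p̂ − p₀)/SE = (0.44231 − 0.40)/0.013868 = 3.05.

z = 3.05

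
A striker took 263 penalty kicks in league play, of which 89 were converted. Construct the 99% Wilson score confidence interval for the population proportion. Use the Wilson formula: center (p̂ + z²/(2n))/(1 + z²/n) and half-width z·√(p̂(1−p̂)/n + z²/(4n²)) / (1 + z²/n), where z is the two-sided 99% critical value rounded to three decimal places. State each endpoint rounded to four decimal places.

Here p̂ = 89/263 = 0.33840 and z = 2.576 (z² = 6.635776).
Denominator 1 + z²/n = 1 + 6.635776/263 = 1.025231.
Center = (0.33840 + 0.012616)/1.025231 = 0.34238.
Radicand: p̂(1−p̂)/n + z²/(4n²) = 0.000851279 + 0.000023984 = 0.000875263.
Half-width = z·√(radicand)/denom = 2.576·0.029585/1.025231 = 0.07434.
Interval: 0.34238 ± 0.07434 → (0.2680, 0.4167).

(0.2680, 0.4167)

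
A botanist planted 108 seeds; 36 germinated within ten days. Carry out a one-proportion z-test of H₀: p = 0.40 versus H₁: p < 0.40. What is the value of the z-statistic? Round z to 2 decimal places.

With x = 36 successes in n = 108, p̂ = 0.33333.
Null standard error: √(0.40·0.60/108) = √0.002222222 = 0.047140.
z = (p̂ − p₀)/SE = (0.33333 − 0.40)/0.047140 = -1.41.

z = -1.41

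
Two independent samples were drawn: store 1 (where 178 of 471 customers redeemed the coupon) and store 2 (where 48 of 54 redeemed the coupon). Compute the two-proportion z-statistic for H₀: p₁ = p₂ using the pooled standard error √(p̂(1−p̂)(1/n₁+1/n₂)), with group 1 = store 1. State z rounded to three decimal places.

p̂₁ = 178/471 = 0.37792, p̂₂ = 48/54 = 0.88889.
Pooling: p̂ = 226/525 = 0.43048.
SE = √[p̂(1−p̂)(1/n₁+1/n₂)] = √[0.43048·0.56952·(1/471+1/54)] ≈ 0.071138.
z = (p̂₁ − p̂₂)/SE = (0.37792 − 0.88889)/0.071138 = -0.51097/0.071138 = -7.183.

z = -7.183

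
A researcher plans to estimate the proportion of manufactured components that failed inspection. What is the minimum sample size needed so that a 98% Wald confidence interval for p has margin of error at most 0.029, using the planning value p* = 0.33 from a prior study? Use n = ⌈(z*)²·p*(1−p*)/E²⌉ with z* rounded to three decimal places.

For 98% confidence, z* = 2.326.
p*(1−p*) = 0.2211.
(z*)²·p*(1−p*)/E² = 5.410276·0.2211/0.000841 = 1422.369.
⌈1422.369⌉ = 1423.

n = 1423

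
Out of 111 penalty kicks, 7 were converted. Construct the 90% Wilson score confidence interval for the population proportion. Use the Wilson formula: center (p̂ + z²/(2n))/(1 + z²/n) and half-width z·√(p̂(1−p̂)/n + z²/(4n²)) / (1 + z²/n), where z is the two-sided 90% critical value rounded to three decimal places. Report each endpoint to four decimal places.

p̂ = 7/111 = 0.06306; z = 1.645, so z² = 2.706025.
1 + z²/n = 1.024379.
Center = (0.06306 + 0.012189)/1.024379 = 0.07346.
Radicand: p̂(1−p̂)/n + z²/(4n²) = 0.000532307 + 0.000054907 = 0.000587214.
Half-width = z·√(radicand)/denom = 1.645·0.024233/1.024379 = 0.03891.
CI: 0.07346 ± 0.03891 = (0.0345, 0.1124).

(0.0345, 0.1124)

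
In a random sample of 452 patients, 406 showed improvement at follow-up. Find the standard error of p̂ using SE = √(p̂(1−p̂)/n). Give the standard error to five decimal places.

The sample proportion is 406/452 = 0.89823.
p̂(1−p̂) = 0.89823·0.10177 = 0.091413.
Dividing by n and taking the root: √0.000202241 = 0.01422.

SE = 0.01422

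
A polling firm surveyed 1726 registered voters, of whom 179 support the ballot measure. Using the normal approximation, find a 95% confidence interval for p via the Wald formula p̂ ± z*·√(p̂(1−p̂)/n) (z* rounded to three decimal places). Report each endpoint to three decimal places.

(0.089, 0.118)

p̂ = 179/1726 = 0.10371.
Standard error of p̂: √(0.092953/1726) = √0.000053854 = 0.007339.
z* = 1.960 at the 95% level.
Margin = 1.960·0.007339 = 0.01438.
So the interval runs from 0.089 to 0.118.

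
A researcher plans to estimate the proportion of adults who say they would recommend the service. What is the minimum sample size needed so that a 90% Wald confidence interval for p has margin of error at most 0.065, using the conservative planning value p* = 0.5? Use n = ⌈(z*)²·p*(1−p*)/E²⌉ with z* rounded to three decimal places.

z* = 1.645 at the 90% level.
p*(1−p*) = 0.2500.
Required n before rounding: 2.706025 × 0.2500 / 0.065² = 160.120.
Rounding up, n = 161.

n = 161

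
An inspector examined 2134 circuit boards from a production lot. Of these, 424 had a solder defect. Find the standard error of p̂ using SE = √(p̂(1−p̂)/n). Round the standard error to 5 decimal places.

SE = 0.00864

Sample proportion p̂ = 424/2134 = 0.19869.
p̂(1−p̂) = 0.19869·0.80131 = 0.159212.
SE = √(0.159212/2134) = √0.000074607 = 0.00864.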